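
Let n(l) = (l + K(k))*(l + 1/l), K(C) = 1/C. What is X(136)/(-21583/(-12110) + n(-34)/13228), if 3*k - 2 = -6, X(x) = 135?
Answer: 1470554114400/20387778097 ≈ 72.129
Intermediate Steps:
k = -4/3 (k = ⅔ + (⅓)*(-6) = ⅔ - 2 = -4/3 ≈ -1.3333)
n(l) = (-¾ + l)*(l + 1/l) (n(l) = (l + 1/(-4/3))*(l + 1/l) = (l - ¾)*(l + 1/l) = (-¾ + l)*(l + 1/l))
X(136)/(-21583/(-12110) + n(-34)/13228) = 135/(-21583/(-12110) + (1 + (-34)² - ¾*(-34) - ¾/(-34))/13228) = 135/(-21583*(-1/12110) + (1 + 1156 + 51/2 - ¾*(-1/34))*(1/13228)) = 135/(21583/12110 + (1 + 1156 + 51/2 + 3/136)*(1/13228)) = 135/(21583/12110 + (160823/136)*(1/13228)) = 135/(21583/12110 + 160823/1799008) = 135/(20387778097/10892993440) = 135*(10892993440/20387778097) = 1470554114400/20387778097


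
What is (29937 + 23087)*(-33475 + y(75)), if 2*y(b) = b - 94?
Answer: -1775482128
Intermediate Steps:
y(b) = -47 + b/2 (y(b) = (b - 94)/2 = (-94 + b)/2 = -47 + b/2)
(29937 + 23087)*(-33475 + y(75)) = (29937 + 23087)*(-33475 + (-47 + (½)*75)) = 53024*(-33475 + (-47 + 75/2)) = 53024*(-33475 - 19/2) = 53024*(-66969/2) = -1775482128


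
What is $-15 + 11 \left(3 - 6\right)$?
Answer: $-48$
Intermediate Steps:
$-15 + 11 \left(3 - 6\right) = -15 + 11 \left(-3\right) = -15 - 33 = -48$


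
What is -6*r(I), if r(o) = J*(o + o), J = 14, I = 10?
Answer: -1680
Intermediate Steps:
r(o) = 28*o (r(o) = 14*(o + o) = 14*(2*o) = 28*o)
-6*r(I) = -168*10 = -6*280 = -1680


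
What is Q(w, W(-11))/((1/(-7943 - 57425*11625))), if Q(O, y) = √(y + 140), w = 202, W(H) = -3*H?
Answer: -759903000*√173 ≈ -9.9950e+9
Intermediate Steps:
Q(O, y) = √(140 + y)
Q(w, W(-11))/((1/(-7943 - 57425*11625))) = √(140 - 3*(-11))/((1/(-7943 - 57425*11625))) = √(140 + 33)/(((1/11625)/(-65368))) = √173/((-1/65368*1/11625)) = √173/(-1/759903000) = √173*(-759903000) = -759903000*√173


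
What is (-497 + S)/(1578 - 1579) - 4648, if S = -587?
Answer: -3564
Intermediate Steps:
(-497 + S)/(1578 - 1579) - 4648 = (-497 - 587)/(1578 - 1579) - 4648 = -1084/(-1) - 4648 = -1084*(-1) - 4648 = 1084 - 4648 = -3564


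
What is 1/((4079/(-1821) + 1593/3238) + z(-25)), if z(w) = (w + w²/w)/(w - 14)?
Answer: -25551058/11905679 ≈ -2.1461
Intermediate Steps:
z(w) = 2*w/(-14 + w) (z(w) = (w + w)/(-14 + w) = (2*w)/(-14 + w) = 2*w/(-14 + w))
1/((4079/(-1821) + 1593/3238) + z(-25)) = 1/((4079/(-1821) + 1593/3238) + 2*(-25)/(-14 - 25)) = 1/((4079*(-1/1821) + 1593*(1/3238)) + 2*(-25)/(-39)) = 1/((-4079/1821 + 1593/3238) + 2*(-25)*(-1/39)) = 1/(-10306949/5896398 + 50/39) = 1/(-11905679/25551058) = -25551058/11905679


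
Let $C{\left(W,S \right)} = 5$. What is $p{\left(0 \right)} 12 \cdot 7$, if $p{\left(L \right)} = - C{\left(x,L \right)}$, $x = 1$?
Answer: $-420$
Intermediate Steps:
$p{\left(L \right)} = -5$ ($p{\left(L \right)} = \left(-1\right) 5 = -5$)
$p{\left(0 \right)} 12 \cdot 7 = \left(-5\right) 12 \cdot 7 = \left(-60\right) 7 = -420$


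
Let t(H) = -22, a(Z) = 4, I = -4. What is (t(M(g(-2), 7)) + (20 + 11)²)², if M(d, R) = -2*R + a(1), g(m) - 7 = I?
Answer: 881721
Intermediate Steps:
g(m) = 3 (g(m) = 7 - 4 = 3)
M(d, R) = 4 - 2*R (M(d, R) = -2*R + 4 = 4 - 2*R)
(t(M(g(-2), 7)) + (20 + 11)²)² = (-22 + (20 + 11)²)² = (-22 + 31²)² = (-22 + 961)² = 939² = 881721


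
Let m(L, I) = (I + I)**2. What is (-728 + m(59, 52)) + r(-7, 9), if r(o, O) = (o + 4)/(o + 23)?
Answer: 161405/16 ≈ 10088.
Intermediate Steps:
m(L, I) = 4*I**2 (m(L, I) = (2*I)**2 = 4*I**2)
r(o, O) = (4 + o)/(23 + o)
(-728 + m(59, 52)) + r(-7, 9) = (-728 + 4*52**2) + (4 - 7)/(23 - 7) = (-728 + 4*2704) - 3/16 = (-728 + 10816) + (1/16)*(-3) = 10088 - 3/16 = 161405/16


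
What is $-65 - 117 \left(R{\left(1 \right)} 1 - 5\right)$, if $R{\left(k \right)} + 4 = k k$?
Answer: $871$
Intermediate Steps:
$R{\left(k \right)} = -4 + k^{2}$ ($R{\left(k \right)} = -4 + k k = -4 + k^{2}$)
$-65 - 117 \left(R{\left(1 \right)} 1 - 5\right) = -65 - 117 \left(\left(-4 + 1^{2}\right) 1 - 5\right) = -65 - 117 \left(\left(-4 + 1\right) 1 - 5\right) = -65 - 117 \left(\left(-3\right) 1 - 5\right) = -65 - 117 \left(-3 - 5\right) = -65 - -936 = -65 + 936 = 871$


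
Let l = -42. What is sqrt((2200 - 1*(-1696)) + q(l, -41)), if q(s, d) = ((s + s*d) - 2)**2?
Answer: 2*sqrt(704895) ≈ 1679.2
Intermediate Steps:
q(s, d) = (-2 + s + d*s)**2 (q(s, d) = ((s + d*s) - 2)**2 = (-2 + s + d*s)**2)
sqrt((2200 - 1*(-1696)) + q(l, -41)) = sqrt((2200 - 1*(-1696)) + (-2 - 42 - 41*(-42))**2) = sqrt((2200 + 1696) + (-2 - 42 + 1722)**2) = sqrt(3896 + 1678**2) = sqrt(3896 + 2815684) = sqrt(2819580) = 2*sqrt(704895)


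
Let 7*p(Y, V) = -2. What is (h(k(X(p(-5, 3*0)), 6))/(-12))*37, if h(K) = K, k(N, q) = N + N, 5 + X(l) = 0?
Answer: 185/6 ≈ 30.833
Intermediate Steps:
p(Y, V) = -2/7 (p(Y, V) = (⅐)*(-2) = -2/7)
X(l) = -5 (X(l) = -5 + 0 = -5)
k(N, q) = 2*N
(h(k(X(p(-5, 3*0)), 6))/(-12))*37 = ((2*(-5))/(-12))*37 = -10*(-1/12)*37 = (⅚)*37 = 185/6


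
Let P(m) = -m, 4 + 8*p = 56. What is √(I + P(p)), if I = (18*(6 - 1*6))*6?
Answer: I*√26/2 ≈ 2.5495*I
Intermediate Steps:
p = 13/2 (p = -½ + (⅛)*56 = -½ + 7 = 13/2 ≈ 6.5000)
I = 0 (I = (18*(6 - 6))*6 = (18*0)*6 = 0*6 = 0)
√(I + P(p)) = √(0 - 1*13/2) = √(0 - 13/2) = √(-13/2) = I*√26/2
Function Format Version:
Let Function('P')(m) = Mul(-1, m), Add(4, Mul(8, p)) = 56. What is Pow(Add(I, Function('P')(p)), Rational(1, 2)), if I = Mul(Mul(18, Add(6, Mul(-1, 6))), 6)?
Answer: Mul(Rational(1, 2), I, Pow(26, Rational(1, 2))) ≈ Mul(2.5495, I)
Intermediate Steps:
p = Rational(13, 2) (p = Add(Rational(-1, 2), Mul(Rational(1, 8), 56)) = Add(Rational(-1, 2), 7) = Rational(13, 2) ≈ 6.5000)
I = 0 (I = Mul(Mul(18, Add(6, -6)), 6) = Mul(Mul(18, 0), 6) = Mul(0, 6) = 0)
Pow(Add(I, Function('P')(p)), Rational(1, 2)) = Pow(Add(0, Mul(-1, Rational(13, 2))), Rational(1, 2)) = Pow(Add(0, Rational(-13, 2)), Rational(1, 2)) = Pow(Rational(-13, 2), Rational(1, 2)) = Mul(Rational(1, 2), I, Pow(26, Rational(1, 2)))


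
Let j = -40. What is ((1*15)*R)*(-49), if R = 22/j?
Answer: 1617/4 ≈ 404.25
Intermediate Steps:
R = -11/20 (R = 22/(-40) = 22*(-1/40) = -11/20 ≈ -0.55000)
((1*15)*R)*(-49) = ((1*15)*(-11/20))*(-49) = (15*(-11/20))*(-49) = -33/4*(-49) = 1617/4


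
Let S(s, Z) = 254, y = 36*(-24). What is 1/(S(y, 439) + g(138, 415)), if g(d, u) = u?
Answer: 1/669 ≈ 0.0014948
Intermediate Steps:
y = -864
1/(S(y, 439) + g(138, 415)) = 1/(254 + 415) = 1/669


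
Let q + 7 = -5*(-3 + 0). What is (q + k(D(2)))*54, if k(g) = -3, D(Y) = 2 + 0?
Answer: 270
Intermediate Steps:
D(Y) = 2
q = 8 (q = -7 - 5*(-3 + 0) = -7 - 5*(-3) = -7 + 15 = 8)
(q + k(D(2)))*54 = (8 - 3)*54 = 5*54 = 270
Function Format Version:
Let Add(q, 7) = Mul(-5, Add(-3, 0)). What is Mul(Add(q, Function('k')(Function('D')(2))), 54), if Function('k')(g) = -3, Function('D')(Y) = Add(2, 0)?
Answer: 270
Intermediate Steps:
Function('D')(Y) = 2
q = 8 (q = Add(-7, Mul(-5, Add(-3, 0))) = Add(-7, Mul(-5, -3)) = Add(-7, 15) = 8)
Mul(Add(q, Function('k')(Function('D')(2))), 54) = Mul(Add(8, -3), 54) = Mul(5, 54) = 270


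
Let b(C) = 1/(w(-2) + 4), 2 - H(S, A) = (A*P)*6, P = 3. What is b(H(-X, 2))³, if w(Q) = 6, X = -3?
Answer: 1/1000 ≈ 0.0010000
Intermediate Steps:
H(S, A) = 2 - 18*A (H(S, A) = 2 - A*3*6 = 2 - 3*A*6 = 2 - 18*A)
b(C) = ⅒ (b(C) = 1/(6 + 4) = 1/10 = ⅒)
b(H(-X, 2))³ = (⅒)³ = 1/1000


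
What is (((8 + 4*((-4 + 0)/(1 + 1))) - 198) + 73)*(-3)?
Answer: 375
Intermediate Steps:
(((8 + 4*((-4 + 0)/(1 + 1))) - 198) + 73)*(-3) = (((8 + 4*(-4/2)) - 198) + 73)*(-3) = (((8 + 4*(-4*1/2)) - 198) + 73)*(-3) = (((8 + 4*(-2)) - 198) + 73)*(-3) = (((8 - 8) - 198) + 73)*(-3) = ((0 - 198) + 73)*(-3) = (-198 + 73)*(-3) = -125*(-3) = 375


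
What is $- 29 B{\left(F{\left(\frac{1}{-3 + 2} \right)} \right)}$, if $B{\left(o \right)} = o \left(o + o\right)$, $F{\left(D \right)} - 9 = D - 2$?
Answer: $-2088$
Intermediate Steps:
$F{\left(D \right)} = 7 + D$ ($F{\left(D \right)} = 9 + \left(D - 2\right) = 9 + \left(-2 + D\right) = 7 + D$)
$B{\left(o \right)} = 2 o^{2}$ ($B{\left(o \right)} = o 2 o = 2 o^{2}$)
$- 29 B{\left(F{\left(\frac{1}{-3 + 2} \right)} \right)} = - 29 \cdot 2 \left(7 + \frac{1}{-3 + 2}\right)^{2} = - 29 \cdot 2 \left(7 + \frac{1}{-1}\right)^{2} = - 29 \cdot 2 \left(7 - 1\right)^{2} = - 29 \cdot 2 \cdot 6^{2} = - 29 \cdot 2 \cdot 36 = \left(-29\right) 72 = -2088$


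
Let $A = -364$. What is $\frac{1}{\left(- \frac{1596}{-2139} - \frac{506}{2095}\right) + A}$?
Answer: $- \frac{1493735}{542965778} \approx -0.0027511$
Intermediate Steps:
$\frac{1}{\left(- \frac{1596}{-2139} - \frac{506}{2095}\right) + A} = \frac{1}{\left(- \frac{1596}{-2139} - \frac{506}{2095}\right) - 364} = \frac{1}{\left(\left(-1596\right) \left(- \frac{1}{2139}\right) - \frac{506}{2095}\right) - 364} = \frac{1}{\left(\frac{532}{713} - \frac{506}{2095}\right) - 364} = \frac{1}{\frac{753762}{1493735} - 364} = \frac{1}{- \frac{542965778}{1493735}} = - \frac{1493735}{542965778}$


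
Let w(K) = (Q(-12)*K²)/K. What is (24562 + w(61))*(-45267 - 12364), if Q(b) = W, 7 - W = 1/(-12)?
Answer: -17285208199/12 ≈ -1.4404e+9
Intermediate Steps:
W = 85/12 (W = 7 - 1/(-12) = 7 - 1*(-1/12) = 7 + 1/12 = 85/12 ≈ 7.0833)
Q(b) = 85/12
w(K) = 85*K/12 (w(K) = (85*K²/12)/K = 85*K/12)
(24562 + w(61))*(-45267 - 12364) = (24562 + (85/12)*61)*(-45267 - 12364) = (24562 + 5185/12)*(-57631) = (299929/12)*(-57631) = -17285208199/12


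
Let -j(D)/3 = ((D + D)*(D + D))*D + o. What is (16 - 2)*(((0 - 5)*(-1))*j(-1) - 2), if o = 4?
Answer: -28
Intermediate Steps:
j(D) = -12 - 12*D³ (j(D) = -3*(((D + D)*(D + D))*D + 4) = -3*(((2*D)*(2*D))*D + 4) = -3*((4*D²)*D + 4) = -3*(4*D³ + 4) = -3*(4 + 4*D³) = -12 - 12*D³)
(16 - 2)*(((0 - 5)*(-1))*j(-1) - 2) = (16 - 2)*(((0 - 5)*(-1))*(-12 - 12*(-1)³) - 2) = 14*((-5*(-1))*(-12 - 12*(-1)) - 2) = 14*(5*(-12 + 12) - 2) = 14*(5*0 - 2) = 14*(0 - 2) = 14*(-2) = -28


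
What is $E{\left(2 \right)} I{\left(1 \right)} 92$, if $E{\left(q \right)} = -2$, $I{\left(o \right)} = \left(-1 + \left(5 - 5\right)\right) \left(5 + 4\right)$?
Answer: $1656$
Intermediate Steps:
$I{\left(o \right)} = -9$ ($I{\left(o \right)} = \left(-1 + \left(5 - 5\right)\right) 9 = \left(-1 + 0\right) 9 = \left(-1\right) 9 = -9$)
$E{\left(2 \right)} I{\left(1 \right)} 92 = \left(-2\right) \left(-9\right) 92 = 18 \cdot 92 = 1656$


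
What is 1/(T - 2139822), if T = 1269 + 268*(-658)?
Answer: -1/2314897 ≈ -4.3198e-7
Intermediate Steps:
T = -175075 (T = 1269 - 176344 = -175075)
1/(T - 2139822) = 1/(-175075 - 2139822) = 1/(-2314897) = -1/2314897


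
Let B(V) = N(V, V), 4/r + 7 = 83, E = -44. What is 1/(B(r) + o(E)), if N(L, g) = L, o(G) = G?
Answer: -19/835 ≈ -0.022754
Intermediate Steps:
r = 1/19 (r = 4/(-7 + 83) = 4/76 = 4*(1/76) = 1/19 ≈ 0.052632)
B(V) = V
1/(B(r) + o(E)) = 1/(1/19 - 44) = 1/(-835/19) = -19/835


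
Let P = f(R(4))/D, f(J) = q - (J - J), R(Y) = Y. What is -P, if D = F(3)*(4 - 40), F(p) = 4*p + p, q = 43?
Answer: 43/540 ≈ 0.079630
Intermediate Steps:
F(p) = 5*p
D = -540 (D = (5*3)*(4 - 40) = 15*(-36) = -540)
f(J) = 43 (f(J) = 43 - (J - J) = 43 - 1*0 = 43 + 0 = 43)
P = -43/540 (P = 43/(-540) = 43*(-1/540) = -43/540 ≈ -0.079630)
-P = -1*(-43/540) = 43/540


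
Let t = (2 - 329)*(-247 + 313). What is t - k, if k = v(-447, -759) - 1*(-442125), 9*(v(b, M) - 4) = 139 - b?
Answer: -4173985/9 ≈ -4.6378e+5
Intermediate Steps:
v(b, M) = 175/9 - b/9 (v(b, M) = 4 + (139 - b)/9 = 4 + (139/9 - b/9) = 175/9 - b/9)
t = -21582 (t = -327*66 = -21582)
k = 3979747/9 (k = (175/9 - ⅑*(-447)) - 1*(-442125) = (175/9 + 149/3) + 442125 = 622/9 + 442125 = 3979747/9 ≈ 4.4219e+5)
t - k = -21582 - 1*3979747/9 = -21582 - 3979747/9 = -4173985/9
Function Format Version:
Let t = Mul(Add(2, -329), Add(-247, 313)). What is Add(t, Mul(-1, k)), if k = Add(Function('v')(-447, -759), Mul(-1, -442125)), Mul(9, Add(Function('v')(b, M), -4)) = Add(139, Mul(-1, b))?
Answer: Rational(-4173985, 9) ≈ -4.6378e+5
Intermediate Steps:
Function('v')(b, M) = Add(Rational(175, 9), Mul(Rational(-1, 9), b)) (Function('v')(b, M) = Add(4, Mul(Rational(1, 9), Add(139, Mul(-1, b)))) = Add(4, Add(Rational(139, 9), Mul(Rational(-1, 9), b))) = Add(Rational(175, 9), Mul(Rational(-1, 9), b)))
t = -21582 (t = Mul(-327, 66) = -21582)
k = Rational(3979747, 9) (k = Add(Add(Rational(175, 9), Mul(Rational(-1, 9), -447)), Mul(-1, -442125)) = Add(Add(Rational(175, 9), Rational(149, 3)), 442125) = Add(Rational(622, 9), 442125) = Rational(3979747, 9) ≈ 4.4219e+5)
Add(t, Mul(-1, k)) = Add(-21582, Mul(-1, Rational(3979747, 9))) = Add(-21582, Rational(-3979747, 9)) = Rational(-4173985, 9)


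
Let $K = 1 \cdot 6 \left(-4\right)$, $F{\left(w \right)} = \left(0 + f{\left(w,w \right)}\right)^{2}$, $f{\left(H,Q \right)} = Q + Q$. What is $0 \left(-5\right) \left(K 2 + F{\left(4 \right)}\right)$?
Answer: $0$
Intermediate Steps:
$f{\left(H,Q \right)} = 2 Q$
$F{\left(w \right)} = 4 w^{2}$ ($F{\left(w \right)} = \left(0 + 2 w\right)^{2} = \left(2 w\right)^{2} = 4 w^{2}$)
$K = -24$ ($K = 6 \left(-4\right) = -24$)
$0 \left(-5\right) \left(K 2 + F{\left(4 \right)}\right) = 0 \left(-5\right) \left(\left(-24\right) 2 + 4 \cdot 4^{2}\right) = 0 \left(-48 + 4 \cdot 16\right) = 0 \left(-48 + 64\right) = 0 \cdot 16 = 0$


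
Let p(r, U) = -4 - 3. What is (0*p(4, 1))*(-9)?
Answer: 0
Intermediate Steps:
p(r, U) = -7
(0*p(4, 1))*(-9) = (0*(-7))*(-9) = 0*(-9) = 0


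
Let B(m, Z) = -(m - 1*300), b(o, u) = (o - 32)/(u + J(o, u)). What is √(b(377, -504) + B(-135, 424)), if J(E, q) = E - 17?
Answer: √62295/12 ≈ 20.799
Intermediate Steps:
J(E, q) = -17 + E
b(o, u) = (-32 + o)/(-17 + o + u) (b(o, u) = (o - 32)/(u + (-17 + o)) = (-32 + o)/(-17 + o + u))
B(m, Z) = 300 - m (B(m, Z) = -(m - 300) = -(-300 + m) = 300 - m)
√(b(377, -504) + B(-135, 424)) = √((-32 + 377)/(-17 + 377 - 504) + (300 - 1*(-135))) = √(345/(-144) + (300 + 135)) = √(-1/144*345 + 435) = √(-115/48 + 435) = √(20765/48) = √62295/12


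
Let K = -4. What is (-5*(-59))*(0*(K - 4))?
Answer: 0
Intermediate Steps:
(-5*(-59))*(0*(K - 4)) = (-5*(-59))*(0*(-4 - 4)) = 295*(0*(-8)) = 295*0 = 0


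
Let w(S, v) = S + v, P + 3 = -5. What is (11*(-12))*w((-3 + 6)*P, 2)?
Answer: 2904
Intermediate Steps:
P = -8 (P = -3 - 5 = -8)
(11*(-12))*w((-3 + 6)*P, 2) = (11*(-12))*((-3 + 6)*(-8) + 2) = -132*(3*(-8) + 2) = -132*(-24 + 2) = -132*(-22) = 2904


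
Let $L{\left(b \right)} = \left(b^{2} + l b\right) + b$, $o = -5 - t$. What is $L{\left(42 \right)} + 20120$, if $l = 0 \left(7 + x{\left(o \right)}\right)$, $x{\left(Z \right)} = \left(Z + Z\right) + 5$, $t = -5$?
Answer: $21926$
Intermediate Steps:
$o = 0$ ($o = -5 - -5 = -5 + 5 = 0$)
$x{\left(Z \right)} = 5 + 2 Z$ ($x{\left(Z \right)} = 2 Z + 5 = 5 + 2 Z$)
$l = 0$ ($l = 0 \left(7 + \left(5 + 2 \cdot 0\right)\right) = 0 \left(7 + \left(5 + 0\right)\right) = 0 \left(7 + 5\right) = 0 \cdot 12 = 0$)
$L{\left(b \right)} = b + b^{2}$ ($L{\left(b \right)} = \left(b^{2} + 0 b\right) + b = \left(b^{2} + 0\right) + b = b^{2} + b = b + b^{2}$)
$L{\left(42 \right)} + 20120 = 42 \left(1 + 42\right) + 20120 = 42 \cdot 43 + 20120 = 1806 + 20120 = 21926$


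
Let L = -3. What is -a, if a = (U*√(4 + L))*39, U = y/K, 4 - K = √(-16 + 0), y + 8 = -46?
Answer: 1053/4 + 1053*I/4 ≈ 263.25 + 263.25*I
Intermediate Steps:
y = -54 (y = -8 - 46 = -54)
K = 4 - 4*I (K = 4 - √(-16 + 0) = 4 - √(-16) = 4 - 4*I ≈ 4.0 - 4.0*I)
U = -27*(4 + 4*I)/16 (U = -54*(4 + 4*I)/32 = -27*(4 + 4*I)/16 ≈ -6.75 - 6.75*I)
a = -1053/4 - 1053*I/4 (a = ((-27/4 - 27*I/4)*√(4 - 3))*39 = ((-27/4 - 27*I/4)*√1)*39 = ((-27/4 - 27*I/4)*1)*39 = (-27/4 - 27*I/4)*39 = -1053/4 - 1053*I/4 ≈ -263.25 - 263.25*I)
-a = -(-1053/4 - 1053*I/4) = 1053/4 + 1053*I/4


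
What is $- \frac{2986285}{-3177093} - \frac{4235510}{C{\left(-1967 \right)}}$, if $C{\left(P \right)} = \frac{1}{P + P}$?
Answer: $\frac{52938300487325905}{3177093} \approx 1.6662 \cdot 10^{10}$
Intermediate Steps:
$C{\left(P \right)} = \frac{1}{2 P}$
$- \frac{2986285}{-3177093} - \frac{4235510}{C{\left(-1967 \right)}} = - \frac{2986285}{-3177093} - \frac{4235510}{\frac{1}{2} \frac{1}{-1967}} = \left(-2986285\right) \left(- \frac{1}{3177093}\right) - \frac{4235510}{\frac{1}{2} \left(- \frac{1}{1967}\right)} = \frac{2986285}{3177093} - \frac{4235510}{- \frac{1}{3934}} = \frac{2986285}{3177093} - -16662496340 = \frac{2986285}{3177093} + 16662496340 = \frac{52938300487325905}{3177093}$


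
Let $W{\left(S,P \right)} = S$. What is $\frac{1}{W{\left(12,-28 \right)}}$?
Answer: $\frac{1}{12} \approx 0.083333$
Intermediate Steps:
$\frac{1}{W{\left(12,-28 \right)}} = \frac{1}{12}$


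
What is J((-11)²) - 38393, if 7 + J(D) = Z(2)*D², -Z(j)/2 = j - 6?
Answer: 78728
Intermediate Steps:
Z(j) = 12 - 2*j (Z(j) = -2*(j - 6) = -2*(-6 + j) = 12 - 2*j)
J(D) = -7 + 8*D² (J(D) = -7 + (12 - 2*2)*D² = -7 + (12 - 4)*D² = -7 + 8*D²)
J((-11)²) - 38393 = (-7 + 8*((-11)²)²) - 38393 = (-7 + 8*121²) - 38393 = (-7 + 8*14641) - 38393 = (-7 + 117128) - 38393 = 117121 - 38393 = 78728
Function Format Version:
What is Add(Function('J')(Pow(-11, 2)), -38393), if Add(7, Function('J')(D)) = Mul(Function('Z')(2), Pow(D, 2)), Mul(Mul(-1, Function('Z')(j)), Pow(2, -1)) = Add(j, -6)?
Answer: 78728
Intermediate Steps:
Function('Z')(j) = Add(12, Mul(-2, j)) (Function('Z')(j) = Mul(-2, Add(j, -6)) = Mul(-2, Add(-6, j)) = Add(12, Mul(-2, j)))
Function('J')(D) = Add(-7, Mul(8, Pow(D, 2))) (Function('J')(D) = Add(-7, Mul(Add(12, Mul(-2, 2)), Pow(D, 2))) = Add(-7, Mul(Add(12, -4), Pow(D, 2))) = Add(-7, Mul(8, Pow(D, 2))))
Add(Function('J')(Pow(-11, 2)), -38393) = Add(Add(-7, Mul(8, Pow(Pow(-11, 2), 2))), -38393) = Add(Add(-7, Mul(8, Pow(121, 2))), -38393) = Add(Add(-7, Mul(8, 14641)), -38393) = Add(Add(-7, 117128), -38393) = Add(117121, -38393) = 78728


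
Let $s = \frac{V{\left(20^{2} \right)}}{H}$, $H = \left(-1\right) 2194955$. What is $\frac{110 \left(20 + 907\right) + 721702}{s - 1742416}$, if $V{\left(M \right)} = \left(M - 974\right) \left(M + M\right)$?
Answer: $- \frac{6456867767}{13659015186} \approx -0.47272$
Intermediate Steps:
$V{\left(M \right)} = 2 M \left(-974 + M\right)$ ($V{\left(M \right)} = \left(-974 + M\right) 2 M = 2 M \left(-974 + M\right)$)
$H = -2194955$
$s = \frac{13120}{62713}$ ($s = \frac{2 \cdot 20^{2} \left(-974 + 20^{2}\right)}{-2194955} = 2 \cdot 400 \left(-974 + 400\right) \left(- \frac{1}{2194955}\right) = 2 \cdot 400 \left(-574\right) \left(- \frac{1}{2194955}\right) = \left(-459200\right) \left(- \frac{1}{2194955}\right) = \frac{13120}{62713} \approx 0.20921$)
$\frac{110 \left(20 + 907\right) + 721702}{s - 1742416} = \frac{110 \left(20 + 907\right) + 721702}{\frac{13120}{62713} - 1742416} = \frac{110 \cdot 927 + 721702}{- \frac{109272121488}{62713}} = \left(101970 + 721702\right) \left(- \frac{62713}{109272121488}\right) = 823672 \left(- \frac{62713}{109272121488}\right) = - \frac{6456867767}{13659015186}$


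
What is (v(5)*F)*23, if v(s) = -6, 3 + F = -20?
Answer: 3174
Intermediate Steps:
F = -23 (F = -3 - 20 = -23)
(v(5)*F)*23 = -6*(-23)*23 = 138*23 = 3174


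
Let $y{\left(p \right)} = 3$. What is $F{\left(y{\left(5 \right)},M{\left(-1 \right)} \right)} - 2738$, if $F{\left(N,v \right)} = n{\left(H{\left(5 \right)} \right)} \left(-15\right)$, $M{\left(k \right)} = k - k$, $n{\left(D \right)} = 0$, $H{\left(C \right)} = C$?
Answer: $-2738$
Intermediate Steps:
$M{\left(k \right)} = 0$
$F{\left(N,v \right)} = 0$ ($F{\left(N,v \right)} = 0 \left(-15\right) = 0$)
$F{\left(y{\left(5 \right)},M{\left(-1 \right)} \right)} - 2738 = 0 - 2738 = -2738$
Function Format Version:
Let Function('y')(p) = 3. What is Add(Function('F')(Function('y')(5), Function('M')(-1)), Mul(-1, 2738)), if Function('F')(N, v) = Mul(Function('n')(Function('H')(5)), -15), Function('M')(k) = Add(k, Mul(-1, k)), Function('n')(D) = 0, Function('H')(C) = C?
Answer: -2738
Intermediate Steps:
Function('M')(k) = 0
Function('F')(N, v) = 0 (Function('F')(N, v) = Mul(0, -15) = 0)
Add(Function('F')(Function('y')(5), Function('M')(-1)), Mul(-1, 2738)) = Add(0, Mul(-1, 2738)) = Add(0, -2738) = -2738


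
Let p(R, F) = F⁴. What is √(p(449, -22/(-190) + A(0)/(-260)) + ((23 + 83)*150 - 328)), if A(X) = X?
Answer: √1268349147141/9025 ≈ 124.79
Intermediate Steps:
√(p(449, -22/(-190) + A(0)/(-260)) + ((23 + 83)*150 - 328)) = √((-22/(-190) + 0/(-260))⁴ + ((23 + 83)*150 - 328)) = √((-22*(-1/190) + 0*(-1/260))⁴ + (106*150 - 328)) = √((11/95 + 0)⁴ + (15900 - 328)) = √((11/95)⁴ + 15572) = √(14641/81450625 + 15572) = √(1268349147141/81450625) = √1268349147141/9025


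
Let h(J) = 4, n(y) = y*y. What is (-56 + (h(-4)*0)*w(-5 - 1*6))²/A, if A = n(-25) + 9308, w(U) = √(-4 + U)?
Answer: 448/1419 ≈ 0.31572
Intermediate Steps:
n(y) = y²
A = 9933 (A = (-25)² + 9308 = 625 + 9308 = 9933)
(-56 + (h(-4)*0)*w(-5 - 1*6))²/A = (-56 + (4*0)*√(-4 + (-5 - 1*6)))²/9933 = (-56 + 0*√(-4 + (-5 - 6)))²*(1/9933) = (-56 + 0*√(-4 - 11))²*(1/9933) = (-56 + 0*√(-15))²*(1/9933) = (-56 + 0*(I*√15))²*(1/9933) = (-56 + 0)²*(1/9933) = (-56)²*(1/9933) = 3136*(1/9933) = 448/1419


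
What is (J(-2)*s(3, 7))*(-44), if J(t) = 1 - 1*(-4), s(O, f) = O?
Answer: -660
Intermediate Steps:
J(t) = 5 (J(t) = 1 + 4 = 5)
(J(-2)*s(3, 7))*(-44) = (5*3)*(-44) = 15*(-44) = -660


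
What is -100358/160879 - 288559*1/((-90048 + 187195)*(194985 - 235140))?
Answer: -391443891143669/627578969913015 ≈ -0.62374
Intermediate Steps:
-100358/160879 - 288559*1/((-90048 + 187195)*(194985 - 235140)) = -100358*1/160879 - 288559/(97147*(-40155)) = -100358/160879 - 288559/(-3900937785) = -100358/160879 - 288559*(-1/3900937785) = -100358/160879 + 288559/3900937785 = -391443891143669/627578969913015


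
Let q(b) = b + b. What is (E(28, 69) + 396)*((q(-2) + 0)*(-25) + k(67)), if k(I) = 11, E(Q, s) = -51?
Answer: 38295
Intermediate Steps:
q(b) = 2*b
(E(28, 69) + 396)*((q(-2) + 0)*(-25) + k(67)) = (-51 + 396)*((2*(-2) + 0)*(-25) + 11) = 345*((-4 + 0)*(-25) + 11) = 345*(-4*(-25) + 11) = 345*(100 + 11) = 345*111 = 38295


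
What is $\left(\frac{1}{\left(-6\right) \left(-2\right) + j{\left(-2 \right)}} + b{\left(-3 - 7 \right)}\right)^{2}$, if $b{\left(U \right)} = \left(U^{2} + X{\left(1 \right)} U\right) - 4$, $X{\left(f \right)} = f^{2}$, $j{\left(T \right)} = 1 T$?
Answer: $\frac{741321}{100} \approx 7413.2$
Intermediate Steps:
$j{\left(T \right)} = T$
$b{\left(U \right)} = -4 + U + U^{2}$ ($b{\left(U \right)} = \left(U^{2} + 1^{2} U\right) - 4 = \left(U^{2} + 1 U\right) - 4 = \left(U^{2} + U\right) - 4 = \left(U + U^{2}\right) - 4 = -4 + U + U^{2}$)
$\left(\frac{1}{\left(-6\right) \left(-2\right) + j{\left(-2 \right)}} + b{\left(-3 - 7 \right)}\right)^{2} = \left(\frac{1}{\left(-6\right) \left(-2\right) - 2} - \left(14 - \left(-3 - 7\right)^{2}\right)\right)^{2} = \left(\frac{1}{12 - 2} - \left(14 - \left(-3 - 7\right)^{2}\right)\right)^{2} = \left(\frac{1}{10} - \left(14 - 100\right)\right)^{2} = \left(\frac{1}{10} - -86\right)^{2} = \left(\frac{1}{10} + 86\right)^{2} = \left(\frac{861}{10}\right)^{2} = \frac{741321}{100}$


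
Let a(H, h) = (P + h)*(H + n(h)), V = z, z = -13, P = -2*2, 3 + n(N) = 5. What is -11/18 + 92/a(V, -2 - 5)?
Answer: 325/2178 ≈ 0.14922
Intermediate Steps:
n(N) = 2 (n(N) = -3 + 5 = 2)
P = -4
V = -13
a(H, h) = (-4 + h)*(2 + H) (a(H, h) = (-4 + h)*(H + 2) = (-4 + h)*(2 + H))
-11/18 + 92/a(V, -2 - 5) = -11/18 + 92/(-8 - 4*(-13) + 2*(-2 - 5) - 13*(-2 - 5)) = -11*1/18 + 92/(-8 + 52 + 2*(-7) - 13*(-7)) = -11/18 + 92/(-8 + 52 - 14 + 91) = -11/18 + 92/121 = 325/2178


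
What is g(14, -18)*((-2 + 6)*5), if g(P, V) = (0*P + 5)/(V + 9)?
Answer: -100/9 ≈ -11.111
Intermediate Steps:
g(P, V) = 5/(9 + V) (g(P, V) = (0 + 5)/(9 + V) = 5/(9 + V))
g(14, -18)*((-2 + 6)*5) = (5/(9 - 18))*((-2 + 6)*5) = (5/(-9))*(4*5) = (5*(-⅑))*20 = -5/9*20 = -100/9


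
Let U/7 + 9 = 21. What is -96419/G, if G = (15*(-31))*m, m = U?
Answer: 96419/39060 ≈ 2.4685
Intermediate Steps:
U = 84 (U = -63 + 7*21 = -63 + 147 = 84)
m = 84
G = -39060 (G = (15*(-31))*84 = -465*84 = -39060)
-96419/G = -96419/(-39060) = -96419*(-1/39060) = 96419/39060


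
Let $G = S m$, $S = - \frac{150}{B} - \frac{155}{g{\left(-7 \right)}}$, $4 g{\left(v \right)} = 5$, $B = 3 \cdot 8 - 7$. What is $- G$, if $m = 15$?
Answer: $\frac{33870}{17} \approx 1992.4$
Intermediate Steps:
$B = 17$ ($B = 24 - 7 = 17$)
$g{\left(v \right)} = \frac{5}{4}$ ($g{\left(v \right)} = \frac{1}{4} \cdot 5 = \frac{5}{4}$)
$S = - \frac{2258}{17}$ ($S = - \frac{150}{17} - \frac{155}{\frac{5}{4}} = \left(-150\right) \frac{1}{17} - 124 = - \frac{150}{17} - 124 = - \frac{2258}{17} \approx -132.82$)
$G = - \frac{33870}{17}$ ($G = \left(- \frac{2258}{17}\right) 15 = - \frac{33870}{17} \approx -1992.4$)
$- G = \left(-1\right) \left(- \frac{33870}{17}\right) = \frac{33870}{17}$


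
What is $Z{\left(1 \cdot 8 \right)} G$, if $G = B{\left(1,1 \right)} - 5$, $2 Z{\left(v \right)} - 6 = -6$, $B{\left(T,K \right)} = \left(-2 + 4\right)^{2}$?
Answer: $0$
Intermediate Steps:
$B{\left(T,K \right)} = 4$ ($B{\left(T,K \right)} = 2^{2} = 4$)
$Z{\left(v \right)} = 0$ ($Z{\left(v \right)} = 3 + \frac{1}{2} \left(-6\right) = 3 - 3 = 0$)
$G = -1$ ($G = 4 - 5 = -1$)
$Z{\left(1 \cdot 8 \right)} G = 0 \left(-1\right) = 0$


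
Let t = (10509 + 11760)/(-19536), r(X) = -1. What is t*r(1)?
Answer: 7423/6512 ≈ 1.1399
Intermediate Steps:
t = -7423/6512 (t = 22269*(-1/19536) = -7423/6512 ≈ -1.1399)
t*r(1) = -7423/6512*(-1) = 7423/6512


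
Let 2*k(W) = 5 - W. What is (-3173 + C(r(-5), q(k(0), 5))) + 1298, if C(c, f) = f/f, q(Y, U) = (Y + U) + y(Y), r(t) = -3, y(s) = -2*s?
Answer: -1874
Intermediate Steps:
k(W) = 5/2 - W/2 (k(W) = (5 - W)/2 = 5/2 - W/2)
q(Y, U) = U - Y (q(Y, U) = (Y + U) - 2*Y = (U + Y) - 2*Y = U - Y)
C(c, f) = 1
(-3173 + C(r(-5), q(k(0), 5))) + 1298 = (-3173 + 1) + 1298 = -3172 + 1298 = -1874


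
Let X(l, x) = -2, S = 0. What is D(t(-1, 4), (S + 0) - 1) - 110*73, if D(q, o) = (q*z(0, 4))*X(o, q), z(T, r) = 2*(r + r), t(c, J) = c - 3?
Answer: -7902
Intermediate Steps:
t(c, J) = -3 + c
z(T, r) = 4*r (z(T, r) = 2*(2*r) = 4*r)
D(q, o) = -32*q (D(q, o) = (q*(4*4))*(-2) = (q*16)*(-2) = (16*q)*(-2) = -32*q)
D(t(-1, 4), (S + 0) - 1) - 110*73 = -32*(-3 - 1) - 110*73 = -32*(-4) - 8030 = 128 - 8030 = -7902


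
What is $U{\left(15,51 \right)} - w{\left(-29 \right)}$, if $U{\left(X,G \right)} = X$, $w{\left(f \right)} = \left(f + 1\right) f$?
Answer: $-797$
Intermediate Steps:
$w{\left(f \right)} = f \left(1 + f\right)$ ($w{\left(f \right)} = \left(1 + f\right) f = f \left(1 + f\right)$)
$U{\left(15,51 \right)} - w{\left(-29 \right)} = 15 - - 29 \left(1 - 29\right) = 15 - \left(-29\right) \left(-28\right) = 15 - 812 = -797$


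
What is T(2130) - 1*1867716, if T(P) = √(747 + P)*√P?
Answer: -1867716 + 3*√680890 ≈ -1.8652e+6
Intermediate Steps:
T(P) = √P*√(747 + P)
T(2130) - 1*1867716 = √2130*√(747 + 2130) - 1*1867716 = √2130*√2877 - 1867716 = 3*√680890 - 1867716 = -1867716 + 3*√680890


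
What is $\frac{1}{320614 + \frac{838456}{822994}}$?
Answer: $\frac{411497}{131932118386} \approx 3.119 \cdot 10^{-6}$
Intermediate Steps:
$\frac{1}{320614 + \frac{838456}{822994}} = \frac{1}{320614 + 838456 \cdot \frac{1}{822994}} = \frac{1}{320614 + \frac{419228}{411497}} = \frac{1}{\frac{131932118386}{411497}} = \frac{411497}{131932118386}$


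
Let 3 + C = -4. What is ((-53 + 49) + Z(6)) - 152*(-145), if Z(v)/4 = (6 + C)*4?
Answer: 22020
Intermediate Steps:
C = -7 (C = -3 - 4 = -7)
Z(v) = -16 (Z(v) = 4*((6 - 7)*4) = 4*(-1*4) = 4*(-4) = -16)
((-53 + 49) + Z(6)) - 152*(-145) = ((-53 + 49) - 16) - 152*(-145) = (-4 - 16) + 22040 = -20 + 22040 = 22020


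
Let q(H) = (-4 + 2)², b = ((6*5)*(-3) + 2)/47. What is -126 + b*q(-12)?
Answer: -6274/47 ≈ -133.49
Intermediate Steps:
b = -88/47 (b = (30*(-3) + 2)*(1/47) = (-90 + 2)*(1/47) = -88*1/47 = -88/47 ≈ -1.8723)
q(H) = 4 (q(H) = (-2)² = 4)
-126 + b*q(-12) = -126 - 88/47*4 = -126 - 352/47 = -6274/47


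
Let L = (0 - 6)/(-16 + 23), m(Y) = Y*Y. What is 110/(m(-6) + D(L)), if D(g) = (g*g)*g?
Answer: 18865/6066 ≈ 3.1100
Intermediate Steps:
m(Y) = Y²
L = -6/7 ≈ -0.85714
D(g) = g³ (D(g) = g²*g = g³)
110/(m(-6) + D(L)) = 110/((-6)² + (-6/7)³) = 110/(36 - 216/343) = 110/(12132/343) = (343/12132)*110 = 18865/6066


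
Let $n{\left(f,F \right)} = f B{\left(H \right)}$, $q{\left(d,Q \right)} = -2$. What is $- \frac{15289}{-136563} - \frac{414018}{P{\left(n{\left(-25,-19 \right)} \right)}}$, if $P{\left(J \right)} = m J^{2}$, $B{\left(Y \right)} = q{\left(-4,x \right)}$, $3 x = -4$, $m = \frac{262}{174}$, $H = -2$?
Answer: $- \frac{2456966422079}{22362191250} \approx -109.87$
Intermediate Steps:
$m = \frac{131}{87}$ ($m = 262 \cdot \frac{1}{174} = \frac{131}{87} \approx 1.5057$)
$x = - \frac{4}{3}$ ($x = \frac{1}{3} \left(-4\right) = - \frac{4}{3} \approx -1.3333$)
$B{\left(Y \right)} = -2$
$n{\left(f,F \right)} = - 2 f$ ($n{\left(f,F \right)} = f \left(-2\right) = - 2 f$)
$P{\left(J \right)} = \frac{131 J^{2}}{87}$
$- \frac{15289}{-136563} - \frac{414018}{P{\left(n{\left(-25,-19 \right)} \right)}} = - \frac{15289}{-136563} - \frac{414018}{\frac{131}{87} \left(\left(-2\right) \left(-25\right)\right)^{2}} = \left(-15289\right) \left(- \frac{1}{136563}\right) - \frac{414018}{\frac{131}{87} \cdot 50^{2}} = \frac{15289}{136563} - \frac{414018}{\frac{131}{87} \cdot 2500} = \frac{15289}{136563} - \frac{414018}{\frac{327500}{87}} = \frac{15289}{136563} - \frac{18009783}{163750} = - \frac{2456966422079}{22362191250}$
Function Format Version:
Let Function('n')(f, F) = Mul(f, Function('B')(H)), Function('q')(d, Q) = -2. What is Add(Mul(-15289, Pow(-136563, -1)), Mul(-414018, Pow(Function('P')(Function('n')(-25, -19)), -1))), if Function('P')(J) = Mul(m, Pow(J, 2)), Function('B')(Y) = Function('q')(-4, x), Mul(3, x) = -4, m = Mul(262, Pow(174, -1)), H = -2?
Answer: Rational(-2456966422079, 22362191250) ≈ -109.87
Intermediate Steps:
m = Rational(131, 87) (m = Mul(262, Rational(1, 174)) = Rational(131, 87) ≈ 1.5057)
x = Rational(-4, 3) (x = Mul(Rational(1, 3), -4) = Rational(-4, 3) ≈ -1.3333)
Function('B')(Y) = -2
Function('n')(f, F) = Mul(-2, f) (Function('n')(f, F) = Mul(f, -2) = Mul(-2, f))
Function('P')(J) = Mul(Rational(131, 87), Pow(J, 2))
Add(Mul(-15289, Pow(-136563, -1)), Mul(-414018, Pow(Function('P')(Function('n')(-25, -19)), -1))) = Add(Mul(-15289, Pow(-136563, -1)), Mul(-414018, Pow(Mul(Rational(131, 87), Pow(Mul(-2, -25), 2)), -1))) = Add(Mul(-15289, Rational(-1, 136563)), Mul(-414018, Pow(Mul(Rational(131, 87), Pow(50, 2)), -1))) = Add(Rational(15289, 136563), Mul(-414018, Pow(Mul(Rational(131, 87), 2500), -1))) = Add(Rational(15289, 136563), Mul(-414018, Pow(Rational(327500, 87), -1))) = Add(Rational(15289, 136563), Mul(-414018, Rational(87, 327500))) = Add(Rational(15289, 136563), Rational(-18009783, 163750)) = Rational(-2456966422079, 22362191250)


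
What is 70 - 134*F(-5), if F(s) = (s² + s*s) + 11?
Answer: -8104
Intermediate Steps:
F(s) = 11 + 2*s² (F(s) = (s² + s²) + 11 = 2*s² + 11 = 11 + 2*s²)
70 - 134*F(-5) = 70 - 134*(11 + 2*(-5)²) = 70 - 134*(11 + 2*25) = 70 - 134*(11 + 50) = 70 - 134*61 = 70 - 8174 = -8104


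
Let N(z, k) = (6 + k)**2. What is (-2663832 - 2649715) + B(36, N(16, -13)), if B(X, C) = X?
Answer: -5313511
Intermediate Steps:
(-2663832 - 2649715) + B(36, N(16, -13)) = (-2663832 - 2649715) + 36 = -5313547 + 36 = -5313511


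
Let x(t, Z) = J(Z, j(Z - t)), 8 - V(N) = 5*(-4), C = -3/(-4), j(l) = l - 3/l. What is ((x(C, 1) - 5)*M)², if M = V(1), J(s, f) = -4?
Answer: 63504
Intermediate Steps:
C = ¾ (C = -3*(-¼) = ¾ ≈ 0.75000)
V(N) = 28 (V(N) = 8 - 5*(-4) = 8 - 1*(-20) = 8 + 20 = 28)
M = 28
x(t, Z) = -4
((x(C, 1) - 5)*M)² = ((-4 - 5)*28)² = (-9*28)² = (-252)² = 63504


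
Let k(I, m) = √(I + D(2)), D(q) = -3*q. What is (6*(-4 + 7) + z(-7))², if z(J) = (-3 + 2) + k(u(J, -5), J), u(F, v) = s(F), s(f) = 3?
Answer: (17 + I*√3)² ≈ 286.0 + 58.89*I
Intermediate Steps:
u(F, v) = 3
k(I, m) = √(-6 + I) (k(I, m) = √(I - 3*2) = √(I - 6) = √(-6 + I))
z(J) = -1 + I*√3 (z(J) = (-3 + 2) + √(-6 + 3) = -1 + √(-3) = -1 + I*√3)
(6*(-4 + 7) + z(-7))² = (6*(-4 + 7) + (-1 + I*√3))² = (6*3 + (-1 + I*√3))² = (18 + (-1 + I*√3))² = (17 + I*√3)²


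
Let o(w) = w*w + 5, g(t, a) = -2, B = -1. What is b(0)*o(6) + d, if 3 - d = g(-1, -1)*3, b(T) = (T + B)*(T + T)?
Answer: 9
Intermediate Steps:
b(T) = 2*T*(-1 + T) (b(T) = (T - 1)*(T + T) = (-1 + T)*(2*T) = 2*T*(-1 + T))
o(w) = 5 + w² (o(w) = w² + 5 = 5 + w²)
d = 9 (d = 3 - (-2)*3 = 3 - 1*(-6) = 3 + 6 = 9)
b(0)*o(6) + d = (2*0*(-1 + 0))*(5 + 6²) + 9 = (2*0*(-1))*(5 + 36) + 9 = 0*41 + 9 = 0 + 9 = 9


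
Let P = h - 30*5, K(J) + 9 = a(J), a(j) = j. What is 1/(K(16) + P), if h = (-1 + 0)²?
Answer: -1/142 ≈ -0.0070423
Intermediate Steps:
h = 1 (h = (-1)² = 1)
K(J) = -9 + J
P = -149 (P = 1 - 30*5 = 1 - 5*30 = 1 - 150 = -149)
1/(K(16) + P) = 1/((-9 + 16) - 149) = 1/(7 - 149) = 1/(-142) = -1/142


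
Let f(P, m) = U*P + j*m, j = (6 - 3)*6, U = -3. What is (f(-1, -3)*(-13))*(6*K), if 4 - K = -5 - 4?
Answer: 51714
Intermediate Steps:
K = 13 (K = 4 - (-5 - 4) = 4 - 1*(-9) = 4 + 9 = 13)
j = 18 (j = 3*6 = 18)
f(P, m) = -3*P + 18*m
(f(-1, -3)*(-13))*(6*K) = ((-3*(-1) + 18*(-3))*(-13))*(6*13) = ((3 - 54)*(-13))*78 = -51*(-13)*78 = 663*78 = 51714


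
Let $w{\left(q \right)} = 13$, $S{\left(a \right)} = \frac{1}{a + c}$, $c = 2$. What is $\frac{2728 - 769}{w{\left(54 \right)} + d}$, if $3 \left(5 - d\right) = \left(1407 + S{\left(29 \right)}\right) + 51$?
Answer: $- \frac{182187}{43525} \approx -4.1858$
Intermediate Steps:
$S{\left(a \right)} = \frac{1}{2 + a}$ ($S{\left(a \right)} = \frac{1}{a + 2} = \frac{1}{2 + a}$)
$d = - \frac{44734}{93}$ ($d = 5 - \frac{\left(1407 + \frac{1}{2 + 29}\right) + 51}{3} = 5 - \frac{\left(1407 + \frac{1}{31}\right) + 51}{3} = 5 - \frac{\frac{43618}{31} + 51}{3} = 5 - \frac{45199}{93} = - \frac{44734}{93} \approx -481.01$)
$\frac{2728 - 769}{w{\left(54 \right)} + d} = \frac{2728 - 769}{13 - \frac{44734}{93}} = \frac{1959}{- \frac{43525}{93}} = 1959 \left(- \frac{93}{43525}\right) = - \frac{182187}{43525}$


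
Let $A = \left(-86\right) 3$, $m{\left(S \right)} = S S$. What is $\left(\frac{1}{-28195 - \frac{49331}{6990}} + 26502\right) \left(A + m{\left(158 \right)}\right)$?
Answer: $\frac{129074084564644032}{197132381} \approx 6.5476 \cdot 10^{8}$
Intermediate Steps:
$m{\left(S \right)} = S^{2}$
$A = -258$
$\left(\frac{1}{-28195 - \frac{49331}{6990}} + 26502\right) \left(A + m{\left(158 \right)}\right) = \left(\frac{1}{-28195 - \frac{49331}{6990}} + 26502\right) \left(-258 + 158^{2}\right) = \left(\frac{1}{-28195 - \frac{49331}{6990}} + 26502\right) \left(-258 + 24964\right) = \left(\frac{1}{-28195 - \frac{49331}{6990}} + 26502\right) 24706 = \left(\frac{1}{- \frac{197132381}{6990}} + 26502\right) 24706 = \left(- \frac{6990}{197132381} + 26502\right) 24706 = \frac{5224402354272}{197132381} \cdot 24706 = \frac{129074084564644032}{197132381}$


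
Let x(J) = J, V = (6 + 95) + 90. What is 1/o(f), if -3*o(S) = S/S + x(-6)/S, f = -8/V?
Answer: -12/577 ≈ -0.020797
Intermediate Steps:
V = 191 (V = 101 + 90 = 191)
f = -8/191 ≈ -0.041885
o(S) = -⅓ + 2/S (o(S) = -(S/S - 6/S)/3 = -(1 - 6/S)/3 = -⅓ + 2/S)
1/o(f) = 1/((6 - 1*(-8/191))/(3*(-8/191))) = 1/((⅓)*(-191/8)*(6 + 8/191)) = 1/((⅓)*(-191/8)*(1154/191)) = 1/(-577/12) = -12/577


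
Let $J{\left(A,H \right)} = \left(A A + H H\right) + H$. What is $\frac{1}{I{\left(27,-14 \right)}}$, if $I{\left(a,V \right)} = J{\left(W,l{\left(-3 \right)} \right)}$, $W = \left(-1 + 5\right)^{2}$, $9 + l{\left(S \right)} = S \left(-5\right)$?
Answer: $\frac{1}{298} \approx 0.0033557$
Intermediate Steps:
$l{\left(S \right)} = -9 - 5 S$ ($l{\left(S \right)} = -9 + S \left(-5\right) = -9 - 5 S$)
$W = 16$ ($W = 4^{2} = 16$)
$J{\left(A,H \right)} = H + A^{2} + H^{2}$ ($J{\left(A,H \right)} = \left(A^{2} + H^{2}\right) + H = H + A^{2} + H^{2}$)
$I{\left(a,V \right)} = 298$ ($I{\left(a,V \right)} = \left(-9 - -15\right) + 16^{2} + \left(-9 - -15\right)^{2} = \left(-9 + 15\right) + 256 + \left(-9 + 15\right)^{2} = 6 + 256 + 6^{2} = 6 + 256 + 36 = 298$)
$\frac{1}{I{\left(27,-14 \right)}} = \frac{1}{298}$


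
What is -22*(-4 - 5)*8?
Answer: 1584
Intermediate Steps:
-22*(-4 - 5)*8 = -22*(-9)*8 = 198*8 = 1584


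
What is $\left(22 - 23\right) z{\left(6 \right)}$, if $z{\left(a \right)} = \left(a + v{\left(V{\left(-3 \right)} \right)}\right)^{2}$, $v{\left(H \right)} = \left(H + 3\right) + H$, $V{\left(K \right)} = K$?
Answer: $-9$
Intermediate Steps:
$v{\left(H \right)} = 3 + 2 H$ ($v{\left(H \right)} = \left(3 + H\right) + H = 3 + 2 H$)
$z{\left(a \right)} = \left(-3 + a\right)^{2}$ ($z{\left(a \right)} = \left(a + \left(3 + 2 \left(-3\right)\right)\right)^{2} = \left(a + \left(3 - 6\right)\right)^{2} = \left(a - 3\right)^{2} = \left(-3 + a\right)^{2}$)
$\left(22 - 23\right) z{\left(6 \right)} = \left(22 - 23\right) \left(-3 + 6\right)^{2} = - 3^{2} = \left(-1\right) 9 = -9$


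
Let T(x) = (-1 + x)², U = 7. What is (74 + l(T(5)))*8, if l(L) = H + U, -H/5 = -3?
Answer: 768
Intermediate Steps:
H = 15 (H = -5*(-3) = 15)
l(L) = 22 (l(L) = 15 + 7 = 22)
(74 + l(T(5)))*8 = (74 + 22)*8 = 96*8 = 768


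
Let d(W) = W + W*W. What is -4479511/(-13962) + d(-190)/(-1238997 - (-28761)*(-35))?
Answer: 838235989211/2612792832 ≈ 320.82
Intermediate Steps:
d(W) = W + W**2
-4479511/(-13962) + d(-190)/(-1238997 - (-28761)*(-35)) = -4479511/(-13962) + (-190*(1 - 190))/(-1238997 - (-28761)*(-35)) = -4479511*(-1/13962) + (-190*(-189))/(-1238997 - 1*1006635) = 4479511/13962 + 35910/(-1238997 - 1006635) = 4479511/13962 + 35910/(-2245632) = 4479511/13962 + 35910*(-1/2245632) = 4479511/13962 - 5985/374272 = 838235989211/2612792832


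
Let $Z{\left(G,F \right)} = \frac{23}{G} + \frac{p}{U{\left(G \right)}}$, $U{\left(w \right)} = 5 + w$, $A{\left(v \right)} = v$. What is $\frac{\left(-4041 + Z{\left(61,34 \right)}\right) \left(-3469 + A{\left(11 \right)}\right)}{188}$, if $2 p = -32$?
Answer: $\frac{7032069499}{94611} \approx 74326.0$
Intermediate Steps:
$p = -16$ ($p = \frac{1}{2} \left(-32\right) = -16$)
$Z{\left(G,F \right)} = - \frac{16}{5 + G} + \frac{23}{G}$ ($Z{\left(G,F \right)} = \frac{23}{G} - \frac{16}{5 + G} = - \frac{16}{5 + G} + \frac{23}{G}$)
$\frac{\left(-4041 + Z{\left(61,34 \right)}\right) \left(-3469 + A{\left(11 \right)}\right)}{188} = \frac{\left(-4041 + \frac{115 + 7 \cdot 61}{61 \left(5 + 61\right)}\right) \left(-3469 + 11\right)}{188} = \left(-4041 + \frac{115 + 427}{61 \cdot 66}\right) \left(-3458\right) \frac{1}{188} = \left(-4041 + \frac{1}{61} \cdot \frac{1}{66} \cdot 542\right) \left(-3458\right) \frac{1}{188} = \left(-4041 + \frac{271}{2013}\right) \left(-3458\right) \frac{1}{188} = \left(- \frac{8134262}{2013}\right) \left(-3458\right) \frac{1}{188} = \frac{28128277996}{2013} \cdot \frac{1}{188} = \frac{7032069499}{94611}$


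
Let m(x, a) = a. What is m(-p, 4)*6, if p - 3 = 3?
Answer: 24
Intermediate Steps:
p = 6 (p = 3 + 3 = 6)
m(-p, 4)*6 = 4*6 = 24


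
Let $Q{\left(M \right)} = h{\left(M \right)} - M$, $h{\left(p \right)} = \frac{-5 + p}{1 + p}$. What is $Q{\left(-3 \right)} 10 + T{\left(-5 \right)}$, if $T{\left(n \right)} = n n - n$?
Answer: $100$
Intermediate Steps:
$h{\left(p \right)} = \frac{-5 + p}{1 + p}$
$Q{\left(M \right)} = - M + \frac{-5 + M}{1 + M}$ ($Q{\left(M \right)} = \frac{-5 + M}{1 + M} - M = - M + \frac{-5 + M}{1 + M}$)
$T{\left(n \right)} = n^{2} - n$
$Q{\left(-3 \right)} 10 + T{\left(-5 \right)} = \frac{-5 - \left(-3\right)^{2}}{1 - 3} \cdot 10 - 5 \left(-1 - 5\right) = \frac{-5 - 9}{-2} \cdot 10 - -30 = - \frac{-5 - 9}{2} \cdot 10 + 30 = \left(- \frac{1}{2}\right) \left(-14\right) 10 + 30 = 7 \cdot 10 + 30 = 70 + 30 = 100$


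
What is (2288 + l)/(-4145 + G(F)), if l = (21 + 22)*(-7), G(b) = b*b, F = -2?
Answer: -1987/4141 ≈ -0.47984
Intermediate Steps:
G(b) = b²
l = -301 (l = 43*(-7) = -301)
(2288 + l)/(-4145 + G(F)) = (2288 - 301)/(-4145 + (-2)²) = 1987/(-4145 + 4) = 1987/(-4141) = 1987*(-1/4141) = -1987/4141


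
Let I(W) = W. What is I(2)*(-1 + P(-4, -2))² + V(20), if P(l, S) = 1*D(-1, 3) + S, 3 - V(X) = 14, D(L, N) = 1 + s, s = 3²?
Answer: 87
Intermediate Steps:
s = 9
D(L, N) = 10 (D(L, N) = 1 + 9 = 10)
V(X) = -11 (V(X) = 3 - 1*14 = 3 - 14 = -11)
P(l, S) = 10 + S (P(l, S) = 1*10 + S = 10 + S)
I(2)*(-1 + P(-4, -2))² + V(20) = 2*(-1 + (10 - 2))² - 11 = 2*(-1 + 8)² - 11 = 2*7² - 11 = 2*49 - 11 = 98 - 11 = 87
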